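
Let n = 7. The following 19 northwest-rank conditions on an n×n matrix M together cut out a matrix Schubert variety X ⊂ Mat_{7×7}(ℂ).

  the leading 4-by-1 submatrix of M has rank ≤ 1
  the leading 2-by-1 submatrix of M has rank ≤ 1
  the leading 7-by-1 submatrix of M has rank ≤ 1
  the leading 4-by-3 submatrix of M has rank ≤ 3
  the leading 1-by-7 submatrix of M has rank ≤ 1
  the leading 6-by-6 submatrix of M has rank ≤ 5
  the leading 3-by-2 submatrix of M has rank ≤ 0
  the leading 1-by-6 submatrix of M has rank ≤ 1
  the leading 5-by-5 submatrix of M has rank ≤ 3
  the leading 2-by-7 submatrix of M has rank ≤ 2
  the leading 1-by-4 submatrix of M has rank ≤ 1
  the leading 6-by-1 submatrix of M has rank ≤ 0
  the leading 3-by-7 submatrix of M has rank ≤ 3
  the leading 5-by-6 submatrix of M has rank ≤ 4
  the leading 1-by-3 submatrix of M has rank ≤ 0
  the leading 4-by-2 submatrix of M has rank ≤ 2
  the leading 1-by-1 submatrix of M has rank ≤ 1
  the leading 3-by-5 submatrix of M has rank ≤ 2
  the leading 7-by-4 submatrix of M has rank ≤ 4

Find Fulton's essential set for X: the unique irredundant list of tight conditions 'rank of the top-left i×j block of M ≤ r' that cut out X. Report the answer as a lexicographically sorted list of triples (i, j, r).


Rank table r_w(7×7) implied by the 19 constraints:

  row 1: 0  0  0  1  1  1  1
  row 2: 0  0  1  2  2  2  2
  row 3: 0  0  1  2  2  3  3
  row 4: 0  1  2  3  3  4  4
  row 5: 0  1  2  3  3  4  5
  row 6: 0  1  2  3  4  5  6
  row 7: 1  2  3  4  5  6  7

the unique w with this rank table is (4, 3, 6, 2, 7, 5, 1).

Rothe diagram D(w) (12 cells), 5 SE-corners (essential conditions):

[(1, 3, 0), (3, 2, 0), (3, 5, 2), (5, 5, 3), (6, 1, 0)]


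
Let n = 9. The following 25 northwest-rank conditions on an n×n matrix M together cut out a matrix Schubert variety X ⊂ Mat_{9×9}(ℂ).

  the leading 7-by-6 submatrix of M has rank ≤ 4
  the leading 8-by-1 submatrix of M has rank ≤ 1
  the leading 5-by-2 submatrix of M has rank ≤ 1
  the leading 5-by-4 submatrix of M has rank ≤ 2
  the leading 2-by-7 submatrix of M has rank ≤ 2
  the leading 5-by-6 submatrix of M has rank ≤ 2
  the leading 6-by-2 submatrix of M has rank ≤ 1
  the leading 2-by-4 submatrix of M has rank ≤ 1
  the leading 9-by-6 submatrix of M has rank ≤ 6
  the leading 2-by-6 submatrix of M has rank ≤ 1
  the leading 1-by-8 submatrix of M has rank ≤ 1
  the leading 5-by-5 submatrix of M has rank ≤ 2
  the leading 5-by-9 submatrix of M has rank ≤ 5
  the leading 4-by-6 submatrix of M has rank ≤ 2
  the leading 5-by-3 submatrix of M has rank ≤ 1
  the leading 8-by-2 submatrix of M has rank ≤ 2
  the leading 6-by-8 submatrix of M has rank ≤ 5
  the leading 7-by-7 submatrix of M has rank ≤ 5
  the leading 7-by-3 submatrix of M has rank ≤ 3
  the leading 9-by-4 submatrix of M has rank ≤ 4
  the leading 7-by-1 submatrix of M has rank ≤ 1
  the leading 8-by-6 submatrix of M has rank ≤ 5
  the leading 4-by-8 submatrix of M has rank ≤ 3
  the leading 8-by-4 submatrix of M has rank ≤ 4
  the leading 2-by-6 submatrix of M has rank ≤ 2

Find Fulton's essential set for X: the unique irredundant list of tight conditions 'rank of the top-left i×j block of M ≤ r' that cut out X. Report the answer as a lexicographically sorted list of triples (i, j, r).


Reconstructing r_w from the 25 given conditions:

  row 1: 1 | 1 | 1 | 1 | 1 | 1 | 1 | 1 | 1
  row 2: 1 | 1 | 1 | 1 | 1 | 1 | 2 | 2 | 2
  row 3: 1 | 1 | 1 | 2 | 2 | 2 | 3 | 3 | 3
  row 4: 1 | 1 | 1 | 2 | 2 | 2 | 3 | 3 | 4
  row 5: 1 | 1 | 1 | 2 | 2 | 2 | 3 | 4 | 5
  row 6: 1 | 1 | 2 | 3 | 3 | 3 | 4 | 5 | 6
  row 7: 1 | 2 | 3 | 4 | 4 | 4 | 5 | 6 | 7
  row 8: 1 | 2 | 3 | 4 | 5 | 5 | 6 | 7 | 8
  row 9: 1 | 2 | 3 | 4 | 5 | 6 | 7 | 8 | 9

so w = (1, 7, 4, 9, 8, 3, 2, 5, 6).

D(w) has 17 cells with 5 SE-corners; essential set:

[(2, 6, 1), (4, 8, 3), (5, 3, 1), (5, 6, 2), (6, 2, 1)]


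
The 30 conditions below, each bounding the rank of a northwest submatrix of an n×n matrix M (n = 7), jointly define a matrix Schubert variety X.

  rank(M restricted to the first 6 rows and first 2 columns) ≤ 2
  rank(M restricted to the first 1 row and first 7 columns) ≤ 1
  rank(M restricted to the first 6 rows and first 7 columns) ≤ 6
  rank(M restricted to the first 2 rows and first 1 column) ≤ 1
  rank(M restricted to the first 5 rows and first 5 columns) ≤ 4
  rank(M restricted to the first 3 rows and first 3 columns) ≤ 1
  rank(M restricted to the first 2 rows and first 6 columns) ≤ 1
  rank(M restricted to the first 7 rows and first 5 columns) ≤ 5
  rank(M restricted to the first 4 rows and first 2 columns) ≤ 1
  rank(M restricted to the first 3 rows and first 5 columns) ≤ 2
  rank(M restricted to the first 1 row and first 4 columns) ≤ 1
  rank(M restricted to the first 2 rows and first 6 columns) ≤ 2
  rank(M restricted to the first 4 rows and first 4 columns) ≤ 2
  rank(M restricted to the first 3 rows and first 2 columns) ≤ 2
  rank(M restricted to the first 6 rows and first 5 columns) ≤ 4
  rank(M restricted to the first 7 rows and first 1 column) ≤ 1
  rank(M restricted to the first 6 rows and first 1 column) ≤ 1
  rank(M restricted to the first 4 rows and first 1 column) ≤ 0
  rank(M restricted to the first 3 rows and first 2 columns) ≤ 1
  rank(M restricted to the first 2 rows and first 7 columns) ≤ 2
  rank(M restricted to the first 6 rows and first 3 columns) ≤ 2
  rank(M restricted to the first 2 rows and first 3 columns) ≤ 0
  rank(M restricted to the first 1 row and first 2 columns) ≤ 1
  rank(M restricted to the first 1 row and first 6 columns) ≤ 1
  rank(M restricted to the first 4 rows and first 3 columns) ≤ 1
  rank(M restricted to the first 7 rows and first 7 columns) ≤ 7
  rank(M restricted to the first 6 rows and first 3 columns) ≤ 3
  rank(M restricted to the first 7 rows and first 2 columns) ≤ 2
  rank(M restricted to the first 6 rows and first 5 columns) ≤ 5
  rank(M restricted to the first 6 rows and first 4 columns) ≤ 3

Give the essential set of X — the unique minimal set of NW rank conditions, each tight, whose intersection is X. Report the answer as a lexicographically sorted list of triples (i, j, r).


Reconstructing r_w from the 30 given conditions:

  R[1]: 0, 0, 0, 1, 1, 1, 1
  R[2]: 0, 0, 0, 1, 1, 1, 2
  R[3]: 0, 1, 1, 2, 2, 2, 3
  R[4]: 0, 1, 1, 2, 3, 3, 4
  R[5]: 1, 2, 2, 3, 4, 4, 5
  R[6]: 1, 2, 2, 3, 4, 5, 6
  R[7]: 1, 2, 3, 4, 5, 6, 7

reading off 1-entries of Δ²R: w = (4, 7, 2, 5, 1, 6, 3).

Rothe diagram D(w) (12 cells), 5 SE-corners (essential conditions):

[(2, 3, 0), (2, 6, 1), (4, 1, 0), (4, 3, 1), (6, 3, 2)]


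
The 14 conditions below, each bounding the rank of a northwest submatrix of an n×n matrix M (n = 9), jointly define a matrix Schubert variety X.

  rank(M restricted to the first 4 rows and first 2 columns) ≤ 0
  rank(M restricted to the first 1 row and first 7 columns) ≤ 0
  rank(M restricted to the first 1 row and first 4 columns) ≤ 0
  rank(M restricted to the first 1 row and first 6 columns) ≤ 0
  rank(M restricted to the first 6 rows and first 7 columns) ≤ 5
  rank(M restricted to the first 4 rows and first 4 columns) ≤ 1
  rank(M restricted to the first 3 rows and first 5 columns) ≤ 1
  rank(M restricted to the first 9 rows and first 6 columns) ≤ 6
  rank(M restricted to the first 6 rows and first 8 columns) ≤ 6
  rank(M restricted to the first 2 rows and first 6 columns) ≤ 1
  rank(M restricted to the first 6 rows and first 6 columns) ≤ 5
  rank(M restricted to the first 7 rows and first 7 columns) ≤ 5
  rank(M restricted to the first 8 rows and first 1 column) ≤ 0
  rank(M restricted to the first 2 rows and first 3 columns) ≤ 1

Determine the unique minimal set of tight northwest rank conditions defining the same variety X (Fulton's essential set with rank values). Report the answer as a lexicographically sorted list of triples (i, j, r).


Propagating the 14 rank bounds to every northwest block:

  0, 0, 0, 0, 0, 0, 0, 1, 1
  0, 0, 1, 1, 1, 1, 1, 2, 2
  0, 0, 1, 1, 1, 2, 2, 3, 3
  0, 0, 1, 1, 2, 3, 3, 4, 4
  0, 1, 2, 2, 3, 4, 4, 5, 5
  0, 1, 2, 3, 4, 5, 5, 6, 6
  0, 1, 2, 3, 4, 5, 5, 6, 7
  0, 1, 2, 3, 4, 5, 6, 7, 8
  1, 2, 3, 4, 5, 6, 7, 8, 9

giving w = (8, 3, 6, 5, 2, 4, 9, 7, 1) via Δ²R.

Fulton essential set (6 of the 21 Rothe cells):

[(1, 7, 0), (3, 5, 1), (4, 2, 0), (4, 4, 1), (7, 7, 5), (8, 1, 0)]


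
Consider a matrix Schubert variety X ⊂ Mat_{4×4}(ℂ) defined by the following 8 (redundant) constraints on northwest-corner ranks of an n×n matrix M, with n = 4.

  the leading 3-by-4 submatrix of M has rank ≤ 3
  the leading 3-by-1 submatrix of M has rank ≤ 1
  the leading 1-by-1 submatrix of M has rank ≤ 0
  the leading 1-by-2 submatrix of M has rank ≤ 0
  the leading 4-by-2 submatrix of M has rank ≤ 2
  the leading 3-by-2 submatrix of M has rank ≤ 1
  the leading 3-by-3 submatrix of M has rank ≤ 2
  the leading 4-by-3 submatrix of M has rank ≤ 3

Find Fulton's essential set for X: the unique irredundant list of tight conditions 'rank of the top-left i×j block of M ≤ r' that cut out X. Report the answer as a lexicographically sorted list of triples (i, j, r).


Reconstructing r_w from the 8 given conditions:

  R[1]: 0, 0, 1, 1
  R[2]: 1, 1, 2, 2
  R[3]: 1, 1, 2, 3
  R[4]: 1, 2, 3, 4

hence w(1..4) = (3, 1, 4, 2).

2 SE-corners of the 3-cell Rothe diagram give Ess(w):

[(1, 2, 0), (3, 2, 1)]


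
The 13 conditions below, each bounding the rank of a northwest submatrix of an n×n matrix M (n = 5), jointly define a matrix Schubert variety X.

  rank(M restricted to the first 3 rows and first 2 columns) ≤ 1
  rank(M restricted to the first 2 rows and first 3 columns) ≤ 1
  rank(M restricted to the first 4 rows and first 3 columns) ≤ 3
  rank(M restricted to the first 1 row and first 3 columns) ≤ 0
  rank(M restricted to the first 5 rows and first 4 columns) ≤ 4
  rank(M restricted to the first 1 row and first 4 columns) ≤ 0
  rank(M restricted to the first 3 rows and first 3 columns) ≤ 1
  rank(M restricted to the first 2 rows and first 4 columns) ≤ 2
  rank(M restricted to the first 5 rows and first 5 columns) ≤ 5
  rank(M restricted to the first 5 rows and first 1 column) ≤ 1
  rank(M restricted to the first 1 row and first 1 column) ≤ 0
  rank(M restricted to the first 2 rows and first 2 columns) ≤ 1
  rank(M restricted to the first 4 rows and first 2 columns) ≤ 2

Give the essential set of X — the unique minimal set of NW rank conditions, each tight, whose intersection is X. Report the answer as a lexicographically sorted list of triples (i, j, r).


Recovering R(i,j) via the rank-extension bound from the 13 conditions:

  row 1: 0 | 0 | 0 | 0 | 1
  row 2: 1 | 1 | 1 | 1 | 2
  row 3: 1 | 1 | 1 | 2 | 3
  row 4: 1 | 2 | 2 | 3 | 4
  row 5: 1 | 2 | 3 | 4 | 5

giving w = (5, 1, 4, 2, 3) via Δ²R.

ℓ(w)=6; the 2 essential cells (i,j,r):

[(1, 4, 0), (3, 3, 1)]


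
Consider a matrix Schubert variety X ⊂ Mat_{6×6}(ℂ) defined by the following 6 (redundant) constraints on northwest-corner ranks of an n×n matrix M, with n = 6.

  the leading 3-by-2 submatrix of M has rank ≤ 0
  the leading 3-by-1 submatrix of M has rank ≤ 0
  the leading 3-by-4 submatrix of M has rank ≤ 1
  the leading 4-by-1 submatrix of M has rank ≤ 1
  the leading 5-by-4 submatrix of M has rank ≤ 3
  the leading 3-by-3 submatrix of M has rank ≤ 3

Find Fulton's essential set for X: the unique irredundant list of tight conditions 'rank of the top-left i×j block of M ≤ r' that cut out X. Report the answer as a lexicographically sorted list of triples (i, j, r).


Reconstructing r_w from the 6 given conditions:

  R[1]: 0 | 0 | 1 | 1 | 1 | 1
  R[2]: 0 | 0 | 1 | 1 | 2 | 2
  R[3]: 0 | 0 | 1 | 1 | 2 | 3
  R[4]: 1 | 1 | 2 | 2 | 3 | 4
  R[5]: 1 | 2 | 3 | 3 | 4 | 5
  R[6]: 1 | 2 | 3 | 4 | 5 | 6

hence w(1..6) = (3, 5, 6, 1, 2, 4).

|D(w)|=8, |Ess(w)|=2:

[(3, 2, 0), (3, 4, 1)]


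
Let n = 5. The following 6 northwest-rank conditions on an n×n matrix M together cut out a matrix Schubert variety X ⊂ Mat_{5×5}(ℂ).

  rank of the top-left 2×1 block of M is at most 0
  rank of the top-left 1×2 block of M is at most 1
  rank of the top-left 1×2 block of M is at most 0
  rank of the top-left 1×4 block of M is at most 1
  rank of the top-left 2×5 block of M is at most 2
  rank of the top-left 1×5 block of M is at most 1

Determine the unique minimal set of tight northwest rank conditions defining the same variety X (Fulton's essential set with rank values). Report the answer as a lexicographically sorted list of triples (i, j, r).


Recovering R(i,j) via the rank-extension bound from the 6 conditions:

  R[1]: 0  0  1  1  1
  R[2]: 0  1  2  2  2
  R[3]: 1  2  3  3  3
  R[4]: 1  2  3  4  4
  R[5]: 1  2  3  4  5

giving w = (3, 2, 1, 4, 5) via Δ²R.

|D(w)|=3, |Ess(w)|=2:

[(1, 2, 0), (2, 1, 0)]


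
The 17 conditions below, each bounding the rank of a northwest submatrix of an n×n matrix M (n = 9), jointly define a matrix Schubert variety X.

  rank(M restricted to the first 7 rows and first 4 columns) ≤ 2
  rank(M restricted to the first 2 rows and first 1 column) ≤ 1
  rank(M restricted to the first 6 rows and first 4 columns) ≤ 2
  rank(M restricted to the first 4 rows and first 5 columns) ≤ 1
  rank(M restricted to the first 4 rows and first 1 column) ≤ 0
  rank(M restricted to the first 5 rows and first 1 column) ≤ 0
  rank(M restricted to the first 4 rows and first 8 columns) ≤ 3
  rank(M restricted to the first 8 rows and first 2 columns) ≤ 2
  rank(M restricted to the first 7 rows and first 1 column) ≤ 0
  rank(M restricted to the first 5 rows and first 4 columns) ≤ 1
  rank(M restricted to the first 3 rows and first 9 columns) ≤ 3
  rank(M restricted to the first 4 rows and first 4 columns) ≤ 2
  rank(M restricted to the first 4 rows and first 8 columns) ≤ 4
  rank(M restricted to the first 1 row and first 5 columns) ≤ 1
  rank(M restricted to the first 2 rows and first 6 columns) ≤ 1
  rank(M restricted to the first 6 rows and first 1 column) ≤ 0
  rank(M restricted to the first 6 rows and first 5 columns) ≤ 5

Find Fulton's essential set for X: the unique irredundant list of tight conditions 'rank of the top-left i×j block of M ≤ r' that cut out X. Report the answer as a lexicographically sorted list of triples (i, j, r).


The tightest implied rank at each (i,j), from the 17 conditions:

  0 1 1 1 1 1 1 1 1
  0 1 1 1 1 1 2 2 2
  0 1 1 1 1 2 3 3 3
  0 1 1 1 1 2 3 3 4
  0 1 1 1 2 3 4 4 5
  0 1 2 2 3 4 5 5 6
  0 1 2 2 3 4 5 6 7
  1 2 3 3 4 5 6 7 8
  1 2 3 4 5 6 7 8 9

giving w = (2, 7, 6, 9, 5, 3, 8, 1, 4) via Δ²R.

6 SE-corners of the 21-cell Rothe diagram give Ess(w):

[(2, 6, 1), (4, 5, 1), (4, 8, 3), (5, 4, 1), (7, 1, 0), (7, 4, 2)]


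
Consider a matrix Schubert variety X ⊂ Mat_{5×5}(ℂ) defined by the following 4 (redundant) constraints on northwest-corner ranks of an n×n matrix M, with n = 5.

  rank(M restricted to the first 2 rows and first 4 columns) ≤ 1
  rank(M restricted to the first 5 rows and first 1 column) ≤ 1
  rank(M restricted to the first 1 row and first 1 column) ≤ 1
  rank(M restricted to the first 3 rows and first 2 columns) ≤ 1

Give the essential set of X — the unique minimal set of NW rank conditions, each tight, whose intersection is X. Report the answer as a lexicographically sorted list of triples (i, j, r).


Propagating the 4 rank bounds to every northwest block:

  R[1]: 1, 1, 1, 1, 1
  R[2]: 1, 1, 1, 1, 2
  R[3]: 1, 1, 2, 2, 3
  R[4]: 1, 2, 3, 3, 4
  R[5]: 1, 2, 3, 4, 5

hence w(1..5) = (1, 5, 3, 2, 4).

D(w) has 4 cells with 2 SE-corners; essential set:

[(2, 4, 1), (3, 2, 1)]


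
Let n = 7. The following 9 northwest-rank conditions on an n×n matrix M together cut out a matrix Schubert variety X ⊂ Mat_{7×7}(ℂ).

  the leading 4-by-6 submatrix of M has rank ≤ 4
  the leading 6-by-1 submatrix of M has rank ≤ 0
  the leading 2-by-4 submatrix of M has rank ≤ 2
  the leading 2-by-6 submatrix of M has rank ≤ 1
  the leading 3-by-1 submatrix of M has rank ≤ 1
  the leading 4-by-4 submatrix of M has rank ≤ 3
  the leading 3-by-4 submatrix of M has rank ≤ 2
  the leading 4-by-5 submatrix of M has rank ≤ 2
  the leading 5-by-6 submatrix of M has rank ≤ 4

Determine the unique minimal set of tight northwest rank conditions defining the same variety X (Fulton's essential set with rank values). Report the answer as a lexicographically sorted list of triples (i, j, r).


The tightest implied rank at each (i,j), from the 9 conditions:

  0 1 1 1 1 1 1
  0 1 1 1 1 1 2
  0 1 2 2 2 2 3
  0 1 2 2 2 3 4
  0 1 2 3 3 4 5
  0 1 2 3 4 5 6
  1 2 3 4 5 6 7

hence w(1..7) = (2, 7, 3, 6, 4, 5, 1).

3 SE-corners of the 12-cell Rothe diagram give Ess(w):

[(2, 6, 1), (4, 5, 2), (6, 1, 0)]


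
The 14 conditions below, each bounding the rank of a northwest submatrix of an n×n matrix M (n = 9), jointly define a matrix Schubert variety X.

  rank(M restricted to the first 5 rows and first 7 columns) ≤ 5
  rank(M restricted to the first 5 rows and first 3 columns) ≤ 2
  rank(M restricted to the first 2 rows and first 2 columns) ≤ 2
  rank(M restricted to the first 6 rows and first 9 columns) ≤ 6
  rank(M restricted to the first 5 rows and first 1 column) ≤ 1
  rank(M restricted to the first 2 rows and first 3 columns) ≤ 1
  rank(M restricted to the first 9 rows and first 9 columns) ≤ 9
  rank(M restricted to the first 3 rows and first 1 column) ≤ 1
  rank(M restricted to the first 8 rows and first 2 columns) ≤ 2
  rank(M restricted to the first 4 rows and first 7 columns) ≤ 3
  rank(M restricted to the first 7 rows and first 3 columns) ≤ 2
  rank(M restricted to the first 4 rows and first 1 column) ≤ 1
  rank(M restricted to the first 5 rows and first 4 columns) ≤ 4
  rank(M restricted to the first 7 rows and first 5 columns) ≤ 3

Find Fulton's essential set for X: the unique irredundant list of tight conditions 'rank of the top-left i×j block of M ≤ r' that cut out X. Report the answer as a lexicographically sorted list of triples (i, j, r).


Recovering R(i,j) via the rank-extension bound from the 14 conditions:

  row 1: 1 | 1 | 1 | 1 | 1 | 1 | 1 | 1 | 1
  row 2: 1 | 1 | 1 | 2 | 2 | 2 | 2 | 2 | 2
  row 3: 1 | 2 | 2 | 3 | 3 | 3 | 3 | 3 | 3
  row 4: 1 | 2 | 2 | 3 | 3 | 3 | 3 | 4 | 4
  row 5: 1 | 2 | 2 | 3 | 3 | 4 | 4 | 5 | 5
  row 6: 1 | 2 | 2 | 3 | 3 | 4 | 5 | 6 | 6
  row 7: 1 | 2 | 2 | 3 | 3 | 4 | 5 | 6 | 7
  row 8: 1 | 2 | 3 | 4 | 4 | 5 | 6 | 7 | 8
  row 9: 1 | 2 | 3 | 4 | 5 | 6 | 7 | 8 | 9

giving w = (1, 4, 2, 8, 6, 7, 9, 3, 5) via Δ²R.

Rothe diagram D(w) (12 cells), 4 SE-corners (essential conditions):

[(2, 3, 1), (4, 7, 3), (7, 3, 2), (7, 5, 3)]


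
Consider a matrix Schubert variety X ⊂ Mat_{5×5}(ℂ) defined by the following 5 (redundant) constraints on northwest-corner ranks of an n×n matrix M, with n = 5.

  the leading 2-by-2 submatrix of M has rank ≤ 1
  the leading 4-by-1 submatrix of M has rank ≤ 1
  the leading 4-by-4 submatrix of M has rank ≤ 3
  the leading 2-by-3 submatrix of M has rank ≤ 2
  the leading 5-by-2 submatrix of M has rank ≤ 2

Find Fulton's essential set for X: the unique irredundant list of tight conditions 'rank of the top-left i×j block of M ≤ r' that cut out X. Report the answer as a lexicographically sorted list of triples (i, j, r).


Recovering R(i,j) via the rank-extension bound from the 5 conditions:

  row 1: 1 | 1 | 1 | 1 | 1
  row 2: 1 | 1 | 2 | 2 | 2
  row 3: 1 | 2 | 3 | 3 | 3
  row 4: 1 | 2 | 3 | 3 | 4
  row 5: 1 | 2 | 3 | 4 | 5

reading off 1-entries of Δ²R: w = (1, 3, 2, 5, 4).

ℓ(w)=2; the 2 essential cells (i,j,r):

[(2, 2, 1), (4, 4, 3)]


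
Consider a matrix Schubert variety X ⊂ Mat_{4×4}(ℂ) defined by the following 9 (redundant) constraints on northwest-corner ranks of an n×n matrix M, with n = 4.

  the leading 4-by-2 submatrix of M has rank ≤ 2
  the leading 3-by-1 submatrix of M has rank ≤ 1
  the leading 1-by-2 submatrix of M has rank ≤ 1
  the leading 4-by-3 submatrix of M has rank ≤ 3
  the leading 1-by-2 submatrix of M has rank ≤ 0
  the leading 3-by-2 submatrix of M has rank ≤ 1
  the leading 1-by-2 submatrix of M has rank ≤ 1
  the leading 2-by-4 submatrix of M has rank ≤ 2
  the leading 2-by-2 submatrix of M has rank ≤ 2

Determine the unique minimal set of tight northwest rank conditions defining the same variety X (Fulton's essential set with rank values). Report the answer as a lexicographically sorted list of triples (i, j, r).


Reconstructing r_w from the 9 given conditions:

  0 | 0 | 1 | 1
  1 | 1 | 2 | 2
  1 | 1 | 2 | 3
  1 | 2 | 3 | 4

reading off 1-entries of Δ²R: w = (3, 1, 4, 2).

D(w) has 3 cells with 2 SE-corners; essential set:

[(1, 2, 0), (3, 2, 1)]


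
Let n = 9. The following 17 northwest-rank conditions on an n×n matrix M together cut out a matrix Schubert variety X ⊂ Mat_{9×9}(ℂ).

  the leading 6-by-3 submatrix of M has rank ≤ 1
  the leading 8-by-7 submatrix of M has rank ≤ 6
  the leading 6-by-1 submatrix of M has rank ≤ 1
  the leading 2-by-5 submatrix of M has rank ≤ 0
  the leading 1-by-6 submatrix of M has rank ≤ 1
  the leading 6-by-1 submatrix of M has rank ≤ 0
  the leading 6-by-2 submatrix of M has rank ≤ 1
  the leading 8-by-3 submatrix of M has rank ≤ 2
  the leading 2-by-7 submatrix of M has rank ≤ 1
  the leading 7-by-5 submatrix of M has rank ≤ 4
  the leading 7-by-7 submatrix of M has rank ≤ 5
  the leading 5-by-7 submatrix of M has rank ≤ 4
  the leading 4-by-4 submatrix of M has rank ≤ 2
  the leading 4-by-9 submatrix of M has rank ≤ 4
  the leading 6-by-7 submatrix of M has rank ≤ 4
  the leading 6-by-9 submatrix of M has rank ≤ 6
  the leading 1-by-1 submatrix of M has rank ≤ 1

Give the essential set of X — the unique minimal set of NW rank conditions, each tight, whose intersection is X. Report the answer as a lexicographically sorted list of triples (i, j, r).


Computing R[i][j] = min implied NW-rank bound (n=9, 17 conditions):

  0  0  0  0  0  1  1  1  1
  0  0  0  0  0  1  1  2  2
  0  1  1  1  1  2  2  3  3
  0  1  1  2  2  3  3  4  4
  0  1  1  2  3  4  4  5  5
  0  1  1  2  3  4  4  5  6
  1  2  2  3  4  5  5  6  7
  1  2  2  3  4  5  6  7  8
  1  2  3  4  5  6  7  8  9

second differences of R give the permutation w = (6, 8, 2, 4, 5, 9, 1, 7, 3).

6 SE-corners of the 20-cell Rothe diagram give Ess(w):

[(2, 5, 0), (2, 7, 1), (6, 1, 0), (6, 3, 1), (6, 7, 4), (8, 3, 2)]


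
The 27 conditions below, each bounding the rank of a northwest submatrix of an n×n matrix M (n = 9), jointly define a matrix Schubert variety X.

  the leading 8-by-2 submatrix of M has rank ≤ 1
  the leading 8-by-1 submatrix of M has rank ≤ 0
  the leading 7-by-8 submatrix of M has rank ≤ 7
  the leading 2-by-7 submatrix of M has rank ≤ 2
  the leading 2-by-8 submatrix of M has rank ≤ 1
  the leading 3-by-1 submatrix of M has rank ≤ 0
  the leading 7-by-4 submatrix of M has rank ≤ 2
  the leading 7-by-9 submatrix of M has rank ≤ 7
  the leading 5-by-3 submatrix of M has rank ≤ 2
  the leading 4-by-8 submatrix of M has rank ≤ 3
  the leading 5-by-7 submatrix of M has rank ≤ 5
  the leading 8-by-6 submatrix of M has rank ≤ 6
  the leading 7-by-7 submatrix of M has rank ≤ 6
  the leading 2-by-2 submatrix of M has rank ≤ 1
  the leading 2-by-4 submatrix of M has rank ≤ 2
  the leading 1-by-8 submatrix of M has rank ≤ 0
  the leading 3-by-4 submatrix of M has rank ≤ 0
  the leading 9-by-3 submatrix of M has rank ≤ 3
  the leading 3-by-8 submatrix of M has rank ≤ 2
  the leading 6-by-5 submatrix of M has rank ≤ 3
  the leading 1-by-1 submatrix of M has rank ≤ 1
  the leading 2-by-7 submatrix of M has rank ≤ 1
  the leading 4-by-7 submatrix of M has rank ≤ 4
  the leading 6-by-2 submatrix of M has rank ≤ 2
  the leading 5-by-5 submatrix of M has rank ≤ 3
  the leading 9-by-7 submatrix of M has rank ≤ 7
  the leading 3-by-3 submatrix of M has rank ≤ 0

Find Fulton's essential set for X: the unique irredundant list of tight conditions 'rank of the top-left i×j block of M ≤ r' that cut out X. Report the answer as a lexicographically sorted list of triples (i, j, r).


Computing R[i][j] = min implied NW-rank bound (n=9, 27 conditions):

  i=1: 0  0  0  0  0  0  0  0  1
  i=2: 0  0  0  0  1  1  1  1  2
  i=3: 0  0  0  0  1  2  2  2  3
  i=4: 0  1  1  1  2  3  3  3  4
  i=5: 0  1  2  2  3  4  4  4  5
  i=6: 0  1  2  2  3  4  5  5  6
  i=7: 0  1  2  2  3  4  5  6  7
  i=8: 0  1  2  3  4  5  6  7  8
  i=9: 1  2  3  4  5  6  7  8  9

giving w = (9, 5, 6, 2, 3, 7, 8, 4, 1) via Δ²R.

ℓ(w)=23; the 4 essential cells (i,j,r):

[(1, 8, 0), (3, 4, 0), (7, 4, 2), (8, 1, 0)]


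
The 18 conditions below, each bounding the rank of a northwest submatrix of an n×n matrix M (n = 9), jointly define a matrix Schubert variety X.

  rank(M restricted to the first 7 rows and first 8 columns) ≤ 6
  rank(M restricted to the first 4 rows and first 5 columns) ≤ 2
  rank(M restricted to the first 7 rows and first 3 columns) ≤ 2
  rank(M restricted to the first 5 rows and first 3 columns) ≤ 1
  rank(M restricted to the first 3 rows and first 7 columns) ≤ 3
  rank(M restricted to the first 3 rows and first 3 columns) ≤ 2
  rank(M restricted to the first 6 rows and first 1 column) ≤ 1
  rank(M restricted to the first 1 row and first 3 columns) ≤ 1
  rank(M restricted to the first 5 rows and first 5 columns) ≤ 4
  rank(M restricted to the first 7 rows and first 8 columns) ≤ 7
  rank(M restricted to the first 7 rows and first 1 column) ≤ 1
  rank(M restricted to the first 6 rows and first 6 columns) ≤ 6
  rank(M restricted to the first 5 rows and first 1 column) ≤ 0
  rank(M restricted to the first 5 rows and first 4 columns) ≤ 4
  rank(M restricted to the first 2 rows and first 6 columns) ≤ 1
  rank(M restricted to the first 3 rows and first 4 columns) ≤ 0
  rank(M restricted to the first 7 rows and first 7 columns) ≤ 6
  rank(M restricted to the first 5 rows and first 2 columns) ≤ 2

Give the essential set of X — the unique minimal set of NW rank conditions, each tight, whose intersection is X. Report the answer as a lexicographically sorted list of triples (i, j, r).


The tightest implied rank at each (i,j), from the 18 conditions:

  R[1]: 0  0  0  0  1  1  1  1  1
  R[2]: 0  0  0  0  1  1  2  2  2
  R[3]: 0  0  0  0  1  2  3  3  3
  R[4]: 0  1  1  1  2  3  4  4  4
  R[5]: 0  1  1  2  3  4  5  5  5
  R[6]: 1  2  2  3  4  5  6  6  6
  R[7]: 1  2  2  3  4  5  6  6  7
  R[8]: 1  2  3  4  5  6  7  7  8
  R[9]: 1  2  3  4  5  6  7  8  9

giving w = (5, 7, 6, 2, 4, 1, 9, 3, 8) via Δ²R.

Fulton essential set (6 of the 18 Rothe cells):

[(2, 6, 1), (3, 4, 0), (5, 1, 0), (5, 3, 1), (7, 3, 2), (7, 8, 6)]


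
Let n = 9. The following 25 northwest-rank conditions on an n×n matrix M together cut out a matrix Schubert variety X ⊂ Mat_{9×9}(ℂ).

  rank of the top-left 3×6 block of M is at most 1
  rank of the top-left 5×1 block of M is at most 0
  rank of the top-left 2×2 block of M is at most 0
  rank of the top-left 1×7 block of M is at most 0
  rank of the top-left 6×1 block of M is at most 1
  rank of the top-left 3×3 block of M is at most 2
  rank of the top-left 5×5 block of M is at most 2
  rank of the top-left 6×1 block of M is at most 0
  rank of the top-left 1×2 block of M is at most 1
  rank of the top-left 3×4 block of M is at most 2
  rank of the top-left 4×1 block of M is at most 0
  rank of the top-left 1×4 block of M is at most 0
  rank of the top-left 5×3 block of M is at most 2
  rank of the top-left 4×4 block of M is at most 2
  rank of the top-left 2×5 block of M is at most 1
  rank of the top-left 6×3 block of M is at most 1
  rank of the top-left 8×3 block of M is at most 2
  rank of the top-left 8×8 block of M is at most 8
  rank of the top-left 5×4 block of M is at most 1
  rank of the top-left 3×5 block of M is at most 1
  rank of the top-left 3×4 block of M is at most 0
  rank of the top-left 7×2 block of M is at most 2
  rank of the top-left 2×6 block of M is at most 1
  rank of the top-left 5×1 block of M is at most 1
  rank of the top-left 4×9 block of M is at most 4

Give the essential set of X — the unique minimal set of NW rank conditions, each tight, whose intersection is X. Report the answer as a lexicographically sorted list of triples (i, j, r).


Propagating the 25 rank bounds to every northwest block:

  R[1]: 0, 0, 0, 0, 0, 0, 0, 1, 1
  R[2]: 0, 0, 0, 0, 1, 1, 1, 2, 2
  R[3]: 0, 0, 0, 0, 1, 1, 2, 3, 3
  R[4]: 0, 1, 1, 1, 2, 2, 3, 4, 4
  R[5]: 0, 1, 1, 1, 2, 3, 4, 5, 5
  R[6]: 0, 1, 1, 2, 3, 4, 5, 6, 6
  R[7]: 1, 2, 2, 3, 4, 5, 6, 7, 7
  R[8]: 1, 2, 2, 3, 4, 5, 6, 7, 8
  R[9]: 1, 2, 3, 4, 5, 6, 7, 8, 9

the unique w with this rank table is (8, 5, 7, 2, 6, 4, 1, 9, 3).

D(w) has 23 cells with 7 SE-corners; essential set:

[(1, 7, 0), (3, 4, 0), (3, 6, 1), (5, 4, 1), (6, 1, 0), (6, 3, 1), (8, 3, 2)]


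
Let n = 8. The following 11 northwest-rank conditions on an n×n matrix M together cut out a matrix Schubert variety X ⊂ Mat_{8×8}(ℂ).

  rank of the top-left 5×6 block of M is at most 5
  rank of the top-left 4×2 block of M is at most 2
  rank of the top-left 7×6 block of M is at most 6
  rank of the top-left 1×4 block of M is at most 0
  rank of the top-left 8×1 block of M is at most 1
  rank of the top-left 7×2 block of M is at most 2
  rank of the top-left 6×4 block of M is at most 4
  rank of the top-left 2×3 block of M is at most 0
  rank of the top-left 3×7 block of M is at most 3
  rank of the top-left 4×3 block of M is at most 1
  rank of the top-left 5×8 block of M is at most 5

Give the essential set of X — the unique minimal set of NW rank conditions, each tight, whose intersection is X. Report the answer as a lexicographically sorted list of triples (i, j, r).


The tightest implied rank at each (i,j), from the 11 conditions:

  row 1: 0 | 0 | 0 | 0 | 1 | 1 | 1 | 1
  row 2: 0 | 0 | 0 | 1 | 2 | 2 | 2 | 2
  row 3: 1 | 1 | 1 | 2 | 3 | 3 | 3 | 3
  row 4: 1 | 1 | 1 | 2 | 3 | 4 | 4 | 4
  row 5: 1 | 2 | 2 | 3 | 4 | 5 | 5 | 5
  row 6: 1 | 2 | 3 | 4 | 5 | 6 | 6 | 6
  row 7: 1 | 2 | 3 | 4 | 5 | 6 | 7 | 7
  row 8: 1 | 2 | 3 | 4 | 5 | 6 | 7 | 8

giving w = (5, 4, 1, 6, 2, 3, 7, 8) via Δ²R.

Fulton essential set (3 of the 9 Rothe cells):

[(1, 4, 0), (2, 3, 0), (4, 3, 1)]


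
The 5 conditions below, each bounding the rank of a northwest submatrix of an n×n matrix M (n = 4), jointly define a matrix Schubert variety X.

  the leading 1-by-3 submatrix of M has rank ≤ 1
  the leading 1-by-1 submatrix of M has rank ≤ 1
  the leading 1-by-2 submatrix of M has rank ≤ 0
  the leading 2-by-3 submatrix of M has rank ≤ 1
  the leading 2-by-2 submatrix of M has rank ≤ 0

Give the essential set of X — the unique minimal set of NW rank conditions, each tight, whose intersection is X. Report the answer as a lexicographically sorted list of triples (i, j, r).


Computing R[i][j] = min implied NW-rank bound (n=4, 5 conditions):

  i=1: 0 0 1 1
  i=2: 0 0 1 2
  i=3: 1 1 2 3
  i=4: 1 2 3 4

hence w(1..4) = (3, 4, 1, 2).

|D(w)|=4, |Ess(w)|=1:

[(2, 2, 0)]


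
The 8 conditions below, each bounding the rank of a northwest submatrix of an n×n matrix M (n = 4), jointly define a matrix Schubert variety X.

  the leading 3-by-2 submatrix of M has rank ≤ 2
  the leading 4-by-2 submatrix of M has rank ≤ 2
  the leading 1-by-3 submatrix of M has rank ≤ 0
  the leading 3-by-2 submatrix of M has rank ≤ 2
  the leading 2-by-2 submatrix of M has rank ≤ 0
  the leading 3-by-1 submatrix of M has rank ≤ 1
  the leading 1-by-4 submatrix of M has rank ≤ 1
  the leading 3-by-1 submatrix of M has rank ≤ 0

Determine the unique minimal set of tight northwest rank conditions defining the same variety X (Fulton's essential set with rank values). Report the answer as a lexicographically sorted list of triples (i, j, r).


Computing R[i][j] = min implied NW-rank bound (n=4, 8 conditions):

  i=1: 0  0  0  1
  i=2: 0  0  1  2
  i=3: 0  1  2  3
  i=4: 1  2  3  4

reading off 1-entries of Δ²R: w = (4, 3, 2, 1).

Rothe diagram D(w) (6 cells), 3 SE-corners (essential conditions):

[(1, 3, 0), (2, 2, 0), (3, 1, 0)]


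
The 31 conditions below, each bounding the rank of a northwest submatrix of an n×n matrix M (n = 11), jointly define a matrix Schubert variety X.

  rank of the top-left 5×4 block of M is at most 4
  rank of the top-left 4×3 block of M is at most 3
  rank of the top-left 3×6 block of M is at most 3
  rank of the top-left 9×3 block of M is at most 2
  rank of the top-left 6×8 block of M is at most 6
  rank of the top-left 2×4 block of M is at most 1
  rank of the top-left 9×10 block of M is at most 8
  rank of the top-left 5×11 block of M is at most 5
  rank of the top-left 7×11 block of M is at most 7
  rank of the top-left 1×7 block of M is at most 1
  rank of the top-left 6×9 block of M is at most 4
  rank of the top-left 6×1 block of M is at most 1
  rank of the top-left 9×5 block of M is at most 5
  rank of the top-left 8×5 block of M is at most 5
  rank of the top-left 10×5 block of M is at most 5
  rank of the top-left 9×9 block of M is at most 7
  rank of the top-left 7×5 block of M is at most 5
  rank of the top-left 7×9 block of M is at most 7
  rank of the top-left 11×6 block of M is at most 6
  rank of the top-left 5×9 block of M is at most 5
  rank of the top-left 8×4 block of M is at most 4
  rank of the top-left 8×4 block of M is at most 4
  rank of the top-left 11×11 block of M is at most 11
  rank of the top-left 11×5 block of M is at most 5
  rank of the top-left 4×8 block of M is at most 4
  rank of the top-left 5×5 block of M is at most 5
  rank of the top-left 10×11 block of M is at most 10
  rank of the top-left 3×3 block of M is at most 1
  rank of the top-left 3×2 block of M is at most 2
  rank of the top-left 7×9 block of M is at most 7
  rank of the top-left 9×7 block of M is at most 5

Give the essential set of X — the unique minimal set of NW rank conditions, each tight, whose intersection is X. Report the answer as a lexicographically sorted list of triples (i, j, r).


The tightest implied rank at each (i,j), from the 31 conditions:

  1 1 1 1 1 1 1 1 1 1 1
  1 1 1 1 2 2 2 2 2 2 2
  1 1 1 2 3 3 3 3 3 3 3
  1 2 2 3 4 4 4 4 4 4 4
  1 2 2 3 4 4 4 4 4 5 5
  1 2 2 3 4 4 4 4 4 5 6
  1 2 2 3 4 5 5 5 5 6 7
  1 2 2 3 4 5 5 6 6 7 8
  1 2 2 3 4 5 5 6 7 8 9
  1 2 3 4 5 6 6 7 8 9 10
  1 2 3 4 5 6 7 8 9 10 11

hence w(1..11) = (1, 5, 4, 2, 10, 11, 6, 8, 9, 3, 7).

|D(w)|=20, |Ess(w)|=5:

[(2, 4, 1), (3, 3, 1), (6, 9, 4), (9, 3, 2), (9, 7, 5)]


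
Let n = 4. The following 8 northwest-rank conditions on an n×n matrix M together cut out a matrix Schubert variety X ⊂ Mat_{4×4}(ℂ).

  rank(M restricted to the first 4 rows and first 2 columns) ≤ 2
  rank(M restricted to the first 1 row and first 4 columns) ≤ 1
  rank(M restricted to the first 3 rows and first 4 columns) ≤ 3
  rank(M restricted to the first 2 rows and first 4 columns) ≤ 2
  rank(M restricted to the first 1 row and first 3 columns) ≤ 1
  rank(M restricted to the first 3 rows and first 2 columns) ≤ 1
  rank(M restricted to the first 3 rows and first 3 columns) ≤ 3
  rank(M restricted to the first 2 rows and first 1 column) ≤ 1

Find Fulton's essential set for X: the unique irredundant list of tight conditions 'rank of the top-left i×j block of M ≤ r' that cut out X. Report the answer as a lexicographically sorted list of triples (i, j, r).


Computing R[i][j] = min implied NW-rank bound (n=4, 8 conditions):

  i=1: 1 1 1 1
  i=2: 1 1 2 2
  i=3: 1 1 2 3
  i=4: 1 2 3 4

so w = (1, 3, 4, 2).

Fulton essential set (1 of the 2 Rothe cells):

[(3, 2, 1)]


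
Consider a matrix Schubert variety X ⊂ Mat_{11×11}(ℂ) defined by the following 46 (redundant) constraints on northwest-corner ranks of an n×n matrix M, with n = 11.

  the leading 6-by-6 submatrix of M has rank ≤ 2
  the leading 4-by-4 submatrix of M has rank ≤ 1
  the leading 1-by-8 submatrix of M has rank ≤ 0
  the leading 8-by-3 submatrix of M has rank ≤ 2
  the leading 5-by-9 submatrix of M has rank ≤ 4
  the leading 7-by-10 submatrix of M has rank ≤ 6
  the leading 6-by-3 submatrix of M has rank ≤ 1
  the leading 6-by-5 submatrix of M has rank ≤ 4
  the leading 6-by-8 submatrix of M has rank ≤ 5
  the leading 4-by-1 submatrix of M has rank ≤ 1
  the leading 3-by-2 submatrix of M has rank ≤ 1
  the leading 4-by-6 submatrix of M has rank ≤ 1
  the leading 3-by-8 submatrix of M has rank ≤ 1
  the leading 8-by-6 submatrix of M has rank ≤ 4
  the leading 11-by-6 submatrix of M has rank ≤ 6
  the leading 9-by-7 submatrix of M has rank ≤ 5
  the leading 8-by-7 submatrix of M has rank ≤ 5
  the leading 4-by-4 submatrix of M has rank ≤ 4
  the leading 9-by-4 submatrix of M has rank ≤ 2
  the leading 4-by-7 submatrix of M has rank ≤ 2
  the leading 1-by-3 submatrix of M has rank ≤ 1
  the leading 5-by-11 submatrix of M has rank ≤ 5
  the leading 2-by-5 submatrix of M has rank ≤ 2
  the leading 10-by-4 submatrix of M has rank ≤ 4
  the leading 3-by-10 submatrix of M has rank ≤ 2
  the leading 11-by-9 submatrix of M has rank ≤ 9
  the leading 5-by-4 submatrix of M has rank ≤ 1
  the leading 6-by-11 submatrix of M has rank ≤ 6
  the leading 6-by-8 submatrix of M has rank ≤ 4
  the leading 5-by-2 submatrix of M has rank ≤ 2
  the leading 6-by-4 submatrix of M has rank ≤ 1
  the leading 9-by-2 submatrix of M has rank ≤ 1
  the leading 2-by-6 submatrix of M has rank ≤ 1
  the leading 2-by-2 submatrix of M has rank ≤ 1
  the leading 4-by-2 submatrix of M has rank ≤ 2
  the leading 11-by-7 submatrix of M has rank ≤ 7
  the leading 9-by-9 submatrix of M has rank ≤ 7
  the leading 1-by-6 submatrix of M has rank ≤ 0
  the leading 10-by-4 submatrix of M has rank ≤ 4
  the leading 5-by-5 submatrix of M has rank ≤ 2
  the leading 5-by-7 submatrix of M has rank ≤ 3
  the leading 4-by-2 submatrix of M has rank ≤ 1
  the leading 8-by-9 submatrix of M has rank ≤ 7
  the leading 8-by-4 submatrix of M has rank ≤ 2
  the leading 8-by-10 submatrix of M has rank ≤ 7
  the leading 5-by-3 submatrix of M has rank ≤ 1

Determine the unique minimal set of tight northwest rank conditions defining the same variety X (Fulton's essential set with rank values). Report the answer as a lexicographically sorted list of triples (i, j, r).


Propagating the 46 rank bounds to every northwest block:

  R[1]: 0 0 0 0 0 0 0 0 1 1 1
  R[2]: 1 1 1 1 1 1 1 1 2 2 2
  R[3]: 1 1 1 1 1 1 1 1 2 2 3
  R[4]: 1 1 1 1 1 1 2 2 3 3 4
  R[5]: 1 1 1 1 2 2 3 3 4 4 5
  R[6]: 1 1 1 1 2 2 3 4 5 5 6
  R[7]: 1 1 2 2 3 3 4 5 6 6 7
  R[8]: 1 1 2 2 3 4 5 6 7 7 8
  R[9]: 1 1 2 2 3 4 5 6 7 8 9
  R[10]: 1 2 3 3 4 5 6 7 8 9 10
  R[11]: 1 2 3 4 5 6 7 8 9 10 11

hence w(1..11) = (9, 1, 11, 7, 5, 8, 3, 6, 10, 2, 4).

D(w) has 33 cells with 8 SE-corners; essential set:

[(1, 8, 0), (3, 8, 1), (3, 10, 2), (4, 6, 1), (6, 4, 1), (6, 6, 2), (9, 2, 1), (9, 4, 2)]


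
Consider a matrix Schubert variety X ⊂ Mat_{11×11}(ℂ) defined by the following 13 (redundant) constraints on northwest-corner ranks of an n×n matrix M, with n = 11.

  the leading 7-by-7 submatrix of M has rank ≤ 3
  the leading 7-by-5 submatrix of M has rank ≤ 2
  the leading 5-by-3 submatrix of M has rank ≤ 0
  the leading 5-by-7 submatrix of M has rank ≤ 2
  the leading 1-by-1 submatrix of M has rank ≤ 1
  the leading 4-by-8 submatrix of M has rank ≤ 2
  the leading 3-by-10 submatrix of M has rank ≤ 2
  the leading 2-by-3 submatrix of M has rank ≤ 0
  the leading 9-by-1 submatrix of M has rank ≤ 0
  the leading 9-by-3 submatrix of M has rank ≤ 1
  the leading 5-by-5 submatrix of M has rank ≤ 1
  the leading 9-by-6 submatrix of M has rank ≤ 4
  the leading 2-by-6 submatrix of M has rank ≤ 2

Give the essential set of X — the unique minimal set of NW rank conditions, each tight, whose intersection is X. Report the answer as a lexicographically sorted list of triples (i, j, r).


The tightest implied rank at each (i,j), from the 13 conditions:

  i=1: 0  0  0  1  1  1  1  1  1  1  1
  i=2: 0  0  0  1  1  2  2  2  2  2  2
  i=3: 0  0  0  1  1  2  2  2  2  2  3
  i=4: 0  0  0  1  1  2  2  2  3  3  4
  i=5: 0  0  0  1  1  2  2  3  4  4  5
  i=6: 0  1  1  2  2  3  3  4  5  5  6
  i=7: 0  1  1  2  2  3  3  4  5  6  7
  i=8: 0  1  1  2  3  4  4  5  6  7  8
  i=9: 0  1  1  2  3  4  5  6  7  8  9
  i=10: 1  2  2  3  4  5  6  7  8  9  10
  i=11: 1  2  3  4  5  6  7  8  9  10  11

reading off 1-entries of Δ²R: w = (4, 6, 11, 9, 8, 2, 10, 5, 7, 1, 3).

ℓ(w)=35; the 9 essential cells (i,j,r):

[(3, 10, 2), (4, 8, 2), (5, 3, 0), (5, 5, 1), (5, 7, 2), (7, 5, 2), (7, 7, 3), (9, 1, 0), (9, 3, 1)]
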